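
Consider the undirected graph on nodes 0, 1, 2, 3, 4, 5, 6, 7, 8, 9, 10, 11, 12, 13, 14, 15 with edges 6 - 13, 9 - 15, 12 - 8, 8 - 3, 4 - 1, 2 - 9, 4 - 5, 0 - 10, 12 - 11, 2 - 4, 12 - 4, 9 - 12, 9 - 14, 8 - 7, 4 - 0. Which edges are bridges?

The edges on the cycle 2-9-12-4-2 are not bridges since each lies on that cycle.
But removing 9 - 14 disconnects 9 from 14; removing 12 - 11 disconnects 12 from 11; removing 4 - 1 disconnects 4 from 1; removing 4 - 5 disconnects 4 from 5 — these are bridges.
In total 11 edges are bridges.

0-10, 0-4, 1-4, 11-12, 12-8, 13-6, 14-9, 15-9, 3-8, 4-5, 7-8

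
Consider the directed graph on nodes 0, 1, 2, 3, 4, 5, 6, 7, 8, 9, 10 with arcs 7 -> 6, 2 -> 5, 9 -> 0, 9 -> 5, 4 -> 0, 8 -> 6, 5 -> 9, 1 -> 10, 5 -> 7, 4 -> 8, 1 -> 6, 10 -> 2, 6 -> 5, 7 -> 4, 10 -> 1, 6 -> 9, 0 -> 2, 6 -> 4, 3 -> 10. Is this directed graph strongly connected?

No

There is no directed path from 6 to 10, so the graph is not strongly connected.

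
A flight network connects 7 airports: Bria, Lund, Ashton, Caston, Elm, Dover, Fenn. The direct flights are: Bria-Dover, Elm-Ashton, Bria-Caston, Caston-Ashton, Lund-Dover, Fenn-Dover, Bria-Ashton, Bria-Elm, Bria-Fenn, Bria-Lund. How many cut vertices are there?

1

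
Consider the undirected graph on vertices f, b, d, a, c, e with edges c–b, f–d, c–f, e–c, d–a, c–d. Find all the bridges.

a-d, b-c, c-e

The edges on the cycle c-f-d-c are not bridges since each lies on that cycle.
But removing c–b disconnects c from b; removing d–a disconnects d from a; removing c–e disconnects c from e — these are bridges.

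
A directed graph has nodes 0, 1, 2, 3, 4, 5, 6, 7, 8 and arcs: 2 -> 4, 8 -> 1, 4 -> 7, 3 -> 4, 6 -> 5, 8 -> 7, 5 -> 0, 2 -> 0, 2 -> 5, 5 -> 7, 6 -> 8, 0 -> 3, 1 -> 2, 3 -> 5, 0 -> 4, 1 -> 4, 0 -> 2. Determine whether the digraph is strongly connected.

There is no directed path from 3 to 6, so the graph is not strongly connected.

No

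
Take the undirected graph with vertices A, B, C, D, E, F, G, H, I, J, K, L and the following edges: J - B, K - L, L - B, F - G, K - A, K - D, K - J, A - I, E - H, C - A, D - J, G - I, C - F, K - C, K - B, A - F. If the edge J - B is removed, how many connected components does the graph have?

J and B are still connected via J-K-B, so the component count stays at 2.

2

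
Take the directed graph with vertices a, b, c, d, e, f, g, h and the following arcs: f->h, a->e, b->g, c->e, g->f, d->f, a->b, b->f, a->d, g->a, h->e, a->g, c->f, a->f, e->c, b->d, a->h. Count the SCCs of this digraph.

3

{c, e, f, h} are all mutually reachable — one SCC of size 4.
{a, b, g} are all mutually reachable — one SCC of size 3.
{d} is an SCC by itself.
That gives 3 strongly connected components.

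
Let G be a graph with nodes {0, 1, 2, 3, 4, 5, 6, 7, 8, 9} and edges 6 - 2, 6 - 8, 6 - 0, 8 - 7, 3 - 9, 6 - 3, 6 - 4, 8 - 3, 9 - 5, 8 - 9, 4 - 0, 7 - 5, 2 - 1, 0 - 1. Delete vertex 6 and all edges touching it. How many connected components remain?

2

With 6 gone, the remaining components are: {0, 1, 2, 4}; {3, 5, 7, 8, 9}.
That is 2 components.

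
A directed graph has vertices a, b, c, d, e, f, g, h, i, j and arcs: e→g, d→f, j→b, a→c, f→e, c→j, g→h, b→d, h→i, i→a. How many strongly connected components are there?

{a, b, c, d, e, f, g, h, i, j} are all mutually reachable — one SCC of size 10.
That gives 1 strongly connected component.

1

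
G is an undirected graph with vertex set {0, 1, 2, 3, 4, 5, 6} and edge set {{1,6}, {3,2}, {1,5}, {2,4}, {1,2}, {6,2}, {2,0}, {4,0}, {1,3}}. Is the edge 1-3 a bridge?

No

After removing 1-3, the path 1-2-3 still connects them, so the edge is not a bridge.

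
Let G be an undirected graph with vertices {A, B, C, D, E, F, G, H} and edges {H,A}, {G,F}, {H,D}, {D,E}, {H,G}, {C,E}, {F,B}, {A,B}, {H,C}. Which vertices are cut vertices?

H

Removing H increases the component count from 1 to 2, so H is a cut vertex.
By contrast removing E leaves 1 component; it is not a cut vertex. No other vertex is a cut vertex either.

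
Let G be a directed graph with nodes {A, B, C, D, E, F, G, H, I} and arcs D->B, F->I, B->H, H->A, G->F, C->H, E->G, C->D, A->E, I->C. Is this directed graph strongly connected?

From B we can reach every vertex (A, B, C, D, E, F, G, H, I), and every vertex can reach B (A, B, C, D, E, F, G, H, I). So the whole graph is one strongly connected component.

Yes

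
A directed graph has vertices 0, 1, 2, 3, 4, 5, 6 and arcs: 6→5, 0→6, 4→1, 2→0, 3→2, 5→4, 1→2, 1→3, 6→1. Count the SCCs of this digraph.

1

{0, 1, 2, 3, 4, 5, 6} are all mutually reachable — one SCC of size 7.
That gives 1 strongly connected component.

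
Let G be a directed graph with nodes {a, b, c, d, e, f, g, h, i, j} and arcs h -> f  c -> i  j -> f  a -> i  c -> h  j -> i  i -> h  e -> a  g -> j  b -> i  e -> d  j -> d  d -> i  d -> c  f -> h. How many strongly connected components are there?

9

{f, h} are all mutually reachable — one SCC of size 2.
{d} is an SCC by itself.
{a} is an SCC by itself.
{j} is an SCC by itself.
{i} is an SCC by itself.
(and 4 more singleton SCCs)
That gives 9 strongly connected components.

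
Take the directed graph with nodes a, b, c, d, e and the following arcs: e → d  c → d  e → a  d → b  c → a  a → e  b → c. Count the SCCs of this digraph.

1

{a, b, c, d, e} are all mutually reachable — one SCC of size 5.
That gives 1 strongly connected component.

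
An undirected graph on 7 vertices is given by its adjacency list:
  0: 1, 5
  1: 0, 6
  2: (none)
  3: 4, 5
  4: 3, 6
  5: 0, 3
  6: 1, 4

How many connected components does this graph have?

2

2 is isolated — a component by itself.
Starting from 0 we can reach 0, 1, 3, 4, 5, 6. That is one component of size 6.
Total: 2 components.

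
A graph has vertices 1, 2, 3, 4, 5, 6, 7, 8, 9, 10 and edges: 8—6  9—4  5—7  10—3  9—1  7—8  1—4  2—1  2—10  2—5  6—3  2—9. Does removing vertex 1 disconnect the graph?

No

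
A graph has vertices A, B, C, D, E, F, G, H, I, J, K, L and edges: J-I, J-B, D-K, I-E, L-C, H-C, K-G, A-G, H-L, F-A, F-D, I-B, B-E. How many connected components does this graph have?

3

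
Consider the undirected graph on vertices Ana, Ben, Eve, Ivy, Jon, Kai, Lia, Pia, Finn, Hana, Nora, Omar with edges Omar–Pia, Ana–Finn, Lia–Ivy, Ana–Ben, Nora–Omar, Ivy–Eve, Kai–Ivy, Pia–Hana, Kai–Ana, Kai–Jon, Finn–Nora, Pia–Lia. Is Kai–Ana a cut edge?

After removing Kai–Ana, the path Kai-Ivy-Lia-Pia-Omar-Nora-Finn-Ana still connects them, so the edge is not a bridge.

No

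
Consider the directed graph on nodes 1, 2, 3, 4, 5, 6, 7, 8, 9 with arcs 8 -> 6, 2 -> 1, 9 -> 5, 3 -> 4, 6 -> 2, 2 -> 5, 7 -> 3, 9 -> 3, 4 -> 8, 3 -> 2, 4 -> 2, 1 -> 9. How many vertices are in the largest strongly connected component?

7

{1, 2, 3, 4, 6, 8, 9} are all mutually reachable — one SCC of size 7.
{7} is an SCC by itself.
{5} is an SCC by itself.
The largest has 7 vertices.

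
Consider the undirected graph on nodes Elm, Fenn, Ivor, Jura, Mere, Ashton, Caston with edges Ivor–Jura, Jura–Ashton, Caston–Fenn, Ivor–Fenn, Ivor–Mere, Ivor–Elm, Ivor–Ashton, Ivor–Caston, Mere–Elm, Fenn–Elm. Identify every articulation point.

Removing Ivor increases the component count from 1 to 2, so Ivor is a cut vertex.
By contrast removing Elm leaves 1 component; it is not a cut vertex. No other vertex is a cut vertex either.

Ivor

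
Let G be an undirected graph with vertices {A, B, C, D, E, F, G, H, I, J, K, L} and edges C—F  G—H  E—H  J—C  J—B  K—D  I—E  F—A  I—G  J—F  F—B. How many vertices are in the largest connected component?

L is isolated — a component by itself.
Starting from D we can reach D, K. That is one component of size 2.
Starting from E we can reach E, G, H, I. That is one component of size 4.
Starting from A we can reach A, B, C, F, J. That is one component of size 5.
The largest has 5 vertices.

5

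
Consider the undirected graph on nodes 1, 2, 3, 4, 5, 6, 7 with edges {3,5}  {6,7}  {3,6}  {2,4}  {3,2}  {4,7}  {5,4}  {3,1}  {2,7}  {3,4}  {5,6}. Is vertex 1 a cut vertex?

No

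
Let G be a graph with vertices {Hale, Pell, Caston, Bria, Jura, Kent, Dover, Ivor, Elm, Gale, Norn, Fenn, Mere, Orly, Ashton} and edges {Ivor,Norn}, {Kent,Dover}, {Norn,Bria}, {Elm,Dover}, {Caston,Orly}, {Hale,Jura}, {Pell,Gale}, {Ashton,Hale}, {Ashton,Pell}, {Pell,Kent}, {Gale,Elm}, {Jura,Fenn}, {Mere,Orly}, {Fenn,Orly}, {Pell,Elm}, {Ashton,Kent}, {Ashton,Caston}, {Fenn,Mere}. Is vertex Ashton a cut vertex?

Yes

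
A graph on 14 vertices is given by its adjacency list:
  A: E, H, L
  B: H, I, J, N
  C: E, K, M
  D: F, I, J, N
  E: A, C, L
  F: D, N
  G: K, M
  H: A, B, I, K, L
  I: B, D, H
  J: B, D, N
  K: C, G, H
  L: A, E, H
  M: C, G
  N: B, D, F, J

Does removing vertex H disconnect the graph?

Yes

Deleting H raises the number of components from 1 to 2, so H is a cut vertex.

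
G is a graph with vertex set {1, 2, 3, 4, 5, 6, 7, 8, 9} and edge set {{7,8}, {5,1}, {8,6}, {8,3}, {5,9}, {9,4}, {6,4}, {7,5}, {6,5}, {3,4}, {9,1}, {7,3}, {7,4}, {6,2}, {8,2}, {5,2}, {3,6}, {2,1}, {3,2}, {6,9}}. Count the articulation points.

Removing 9, for instance, still leaves 1 component. No single vertex removal increases the component count — the graph has no articulation points.

0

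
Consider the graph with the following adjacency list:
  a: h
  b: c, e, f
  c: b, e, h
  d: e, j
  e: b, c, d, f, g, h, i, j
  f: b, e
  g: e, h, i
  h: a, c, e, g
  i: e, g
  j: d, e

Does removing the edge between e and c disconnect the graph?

After removing e-c, the path e-h-c still connects them, so the edge is not a bridge.

No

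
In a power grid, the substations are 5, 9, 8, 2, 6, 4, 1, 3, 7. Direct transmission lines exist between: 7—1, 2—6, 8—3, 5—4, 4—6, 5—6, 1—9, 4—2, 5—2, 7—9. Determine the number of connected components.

3

Starting from 3 we can reach 3, 8. That is one component of size 2.
Starting from 1 we can reach 1, 7, 9. That is one component of size 3.
Starting from 2 we can reach 2, 4, 5, 6. That is one component of size 4.
Total: 3 components.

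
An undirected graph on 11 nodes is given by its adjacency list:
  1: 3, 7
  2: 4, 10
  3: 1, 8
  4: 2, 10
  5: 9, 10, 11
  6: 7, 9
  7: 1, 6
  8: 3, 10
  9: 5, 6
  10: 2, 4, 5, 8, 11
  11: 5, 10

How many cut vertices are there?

Removing 10 increases the component count from 1 to 2, so 10 is a cut vertex.
By contrast removing 11 leaves 1 component; it is not a cut vertex. No other vertex is a cut vertex either.

1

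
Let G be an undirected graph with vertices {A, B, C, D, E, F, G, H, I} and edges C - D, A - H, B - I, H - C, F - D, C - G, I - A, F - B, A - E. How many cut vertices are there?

Removing A increases the component count from 1 to 2, so A is a cut vertex.
Removing C increases the component count from 1 to 2, so C is a cut vertex.
By contrast removing G leaves 1 component; it is not a cut vertex. No other vertex is a cut vertex either.

2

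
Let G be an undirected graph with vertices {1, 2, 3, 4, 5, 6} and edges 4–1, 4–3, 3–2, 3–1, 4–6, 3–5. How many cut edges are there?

The edges on the cycle 4-3-1-4 are not bridges since each lies on that cycle.
But removing 3–5 disconnects 3 from 5; removing 3–2 disconnects 3 from 2; removing 4–6 disconnects 4 from 6 — these are bridges.
That makes 3 bridges.

3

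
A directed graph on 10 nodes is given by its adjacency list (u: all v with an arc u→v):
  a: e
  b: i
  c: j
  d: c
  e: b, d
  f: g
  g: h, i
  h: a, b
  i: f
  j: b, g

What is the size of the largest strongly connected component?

10

{a, b, c, d, e, f, g, h, i, j} are all mutually reachable — one SCC of size 10.
The largest has 10 vertices.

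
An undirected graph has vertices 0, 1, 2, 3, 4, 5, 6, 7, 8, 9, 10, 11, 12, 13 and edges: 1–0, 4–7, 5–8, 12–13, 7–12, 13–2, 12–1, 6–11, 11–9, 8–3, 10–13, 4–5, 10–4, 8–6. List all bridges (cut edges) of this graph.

The edges on the cycle 10-4-7-12-13-10 are not bridges since each lies on that cycle.
But removing 0–1 disconnects 0 from 1; removing 6–8 disconnects 6 from 8; removing 12–1 disconnects 12 from 1; removing 3–8 disconnects 3 from 8 — these are bridges.
In total 9 edges are bridges.

0-1, 1-12, 11-6, 11-9, 13-2, 3-8, 4-5, 5-8, 6-8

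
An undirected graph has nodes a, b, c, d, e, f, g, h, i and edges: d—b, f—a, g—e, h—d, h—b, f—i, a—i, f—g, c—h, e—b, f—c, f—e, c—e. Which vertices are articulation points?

Removing f increases the component count from 1 to 2, so f is a cut vertex.
By contrast removing h leaves 1 component; it is not a cut vertex. No other vertex is a cut vertex either.

f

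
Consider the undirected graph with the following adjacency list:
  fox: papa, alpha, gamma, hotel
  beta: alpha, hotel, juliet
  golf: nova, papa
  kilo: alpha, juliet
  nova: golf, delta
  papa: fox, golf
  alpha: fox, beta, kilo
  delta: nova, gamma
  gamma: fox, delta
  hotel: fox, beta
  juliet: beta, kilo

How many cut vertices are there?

Removing fox increases the component count from 1 to 2, so fox is a cut vertex.
By contrast removing golf leaves 1 component; it is not a cut vertex. No other vertex is a cut vertex either.

1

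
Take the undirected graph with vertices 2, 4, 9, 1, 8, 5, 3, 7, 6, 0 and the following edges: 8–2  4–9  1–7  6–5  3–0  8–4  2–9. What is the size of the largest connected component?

Starting from 5 we can reach 5, 6. That is one component of size 2.
Starting from 0 we can reach 0, 3. That is one component of size 2.
Starting from 1 we can reach 1, 7. That is one component of size 2.
Starting from 2 we can reach 2, 4, 8, 9. That is one component of size 4.
The largest has 4 vertices.

4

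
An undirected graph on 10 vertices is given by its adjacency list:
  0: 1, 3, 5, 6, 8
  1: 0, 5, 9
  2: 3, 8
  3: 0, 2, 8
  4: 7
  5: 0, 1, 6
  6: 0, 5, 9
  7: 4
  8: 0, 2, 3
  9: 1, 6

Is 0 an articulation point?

Deleting 0 raises the number of components from 2 to 3, so 0 is a cut vertex.

Yes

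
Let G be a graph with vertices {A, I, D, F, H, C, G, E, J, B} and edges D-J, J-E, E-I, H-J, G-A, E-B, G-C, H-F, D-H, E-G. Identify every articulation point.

E, G, H, J

Removing E increases the component count from 1 to 4, so E is a cut vertex.
Removing G increases the component count from 1 to 3, so G is a cut vertex.
Removing H increases the component count from 1 to 2, so H is a cut vertex.
Likewise J is a cut vertex.
By contrast removing F leaves 1 component; it is not a cut vertex. No other vertex is a cut vertex either.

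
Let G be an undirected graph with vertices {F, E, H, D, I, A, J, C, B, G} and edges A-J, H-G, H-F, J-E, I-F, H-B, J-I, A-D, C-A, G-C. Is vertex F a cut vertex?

Deleting F leaves 1 component (was 1) (its neighbors H, I remain connected to each other), so F is not a cut vertex.

No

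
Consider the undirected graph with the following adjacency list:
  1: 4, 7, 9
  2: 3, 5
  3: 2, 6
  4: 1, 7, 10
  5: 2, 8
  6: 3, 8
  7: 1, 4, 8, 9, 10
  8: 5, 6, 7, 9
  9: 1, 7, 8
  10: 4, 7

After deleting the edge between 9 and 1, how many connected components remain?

9 and 1 are still connected via 9-7-1, so the component count stays at 1.

1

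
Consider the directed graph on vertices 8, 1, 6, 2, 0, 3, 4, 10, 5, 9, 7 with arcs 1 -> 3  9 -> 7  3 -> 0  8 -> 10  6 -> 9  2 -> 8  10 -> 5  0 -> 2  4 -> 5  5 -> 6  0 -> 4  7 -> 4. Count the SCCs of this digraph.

7

{4, 5, 6, 7, 9} are all mutually reachable — one SCC of size 5.
{2} is an SCC by itself.
{1} is an SCC by itself.
{0} is an SCC by itself.
{8} is an SCC by itself.
(and 2 more singleton SCCs)
That gives 7 strongly connected components.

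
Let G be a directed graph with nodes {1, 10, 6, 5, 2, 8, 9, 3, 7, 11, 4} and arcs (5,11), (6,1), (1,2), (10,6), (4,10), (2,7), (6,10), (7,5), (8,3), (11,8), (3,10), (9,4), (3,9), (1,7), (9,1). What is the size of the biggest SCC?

{1, 2, 3, 4, 5, 6, 7, 8, 9, 10, 11} are all mutually reachable — one SCC of size 11.
The largest has 11 vertices.

11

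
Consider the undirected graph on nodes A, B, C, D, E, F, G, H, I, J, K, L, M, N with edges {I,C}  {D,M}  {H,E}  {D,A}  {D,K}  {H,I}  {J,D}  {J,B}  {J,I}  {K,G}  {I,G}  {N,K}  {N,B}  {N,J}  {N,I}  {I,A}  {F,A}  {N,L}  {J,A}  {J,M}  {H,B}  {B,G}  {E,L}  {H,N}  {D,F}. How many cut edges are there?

1

The edges on the cycle N-J-D-F-A-I-N are not bridges since each lies on that cycle.
But removing C-I disconnects C from I — this is a bridge.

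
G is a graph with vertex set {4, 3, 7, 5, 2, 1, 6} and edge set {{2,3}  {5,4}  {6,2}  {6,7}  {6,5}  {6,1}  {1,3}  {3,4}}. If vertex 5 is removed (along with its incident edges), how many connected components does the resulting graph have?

1

With 5 gone, the remaining components are: {1, 2, 3, 4, 6, 7}.
That is 1 component.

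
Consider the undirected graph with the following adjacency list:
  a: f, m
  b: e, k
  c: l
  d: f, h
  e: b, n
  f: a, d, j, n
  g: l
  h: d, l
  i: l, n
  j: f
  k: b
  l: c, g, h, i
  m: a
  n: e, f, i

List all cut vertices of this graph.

a, b, e, f, l, n

Removing a increases the component count from 1 to 2, so a is a cut vertex.
Removing b increases the component count from 1 to 2, so b is a cut vertex.
Removing e increases the component count from 1 to 2, so e is a cut vertex.
Likewise f, l, n are cut vertices.
By contrast removing g leaves 1 component; it is not a cut vertex. No other vertex is a cut vertex either.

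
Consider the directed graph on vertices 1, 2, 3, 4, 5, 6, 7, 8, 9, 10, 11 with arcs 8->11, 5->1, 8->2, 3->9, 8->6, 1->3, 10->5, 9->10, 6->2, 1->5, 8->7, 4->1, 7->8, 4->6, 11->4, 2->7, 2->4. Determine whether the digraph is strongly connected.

There is no directed path from 3 to 8, so the graph is not strongly connected.

No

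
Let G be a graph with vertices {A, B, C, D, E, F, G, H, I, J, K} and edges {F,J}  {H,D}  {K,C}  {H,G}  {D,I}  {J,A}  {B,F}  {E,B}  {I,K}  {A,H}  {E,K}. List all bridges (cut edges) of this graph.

C-K, G-H

The edges on the cycle E-B-F-J-A-H-D-I-K-E are not bridges since each lies on that cycle.
But removing K—C disconnects K from C; removing G—H disconnects G from H — these are bridges.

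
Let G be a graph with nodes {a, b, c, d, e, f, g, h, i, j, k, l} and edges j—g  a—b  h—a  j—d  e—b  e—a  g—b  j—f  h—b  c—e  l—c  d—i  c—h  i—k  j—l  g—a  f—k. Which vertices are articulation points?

Removing j increases the component count from 1 to 2, so j is a cut vertex.
By contrast removing c leaves 1 component; it is not a cut vertex. No other vertex is a cut vertex either.

j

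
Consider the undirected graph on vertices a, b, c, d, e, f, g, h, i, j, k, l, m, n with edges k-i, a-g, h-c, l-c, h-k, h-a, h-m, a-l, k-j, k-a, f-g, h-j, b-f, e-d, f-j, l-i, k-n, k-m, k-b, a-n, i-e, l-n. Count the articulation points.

2

Removing e increases the component count from 1 to 2, so e is a cut vertex.
Removing i increases the component count from 1 to 2, so i is a cut vertex.
By contrast removing k leaves 1 component; it is not a cut vertex. No other vertex is a cut vertex either.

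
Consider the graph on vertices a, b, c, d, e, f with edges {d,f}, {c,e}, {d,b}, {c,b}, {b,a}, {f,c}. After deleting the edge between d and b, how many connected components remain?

1

d and b are still connected via d-f-c-b, so the component count stays at 1.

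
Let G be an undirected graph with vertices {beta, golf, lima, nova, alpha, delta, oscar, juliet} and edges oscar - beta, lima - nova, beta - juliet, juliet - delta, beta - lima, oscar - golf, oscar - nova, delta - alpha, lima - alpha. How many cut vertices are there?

Removing oscar increases the component count from 1 to 2, so oscar is a cut vertex.
By contrast removing alpha leaves 1 component; it is not a cut vertex. No other vertex is a cut vertex either.

1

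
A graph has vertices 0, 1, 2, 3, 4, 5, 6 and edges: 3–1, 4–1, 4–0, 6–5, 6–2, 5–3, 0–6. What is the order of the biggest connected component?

Starting from 0 we can reach 0, 1, 2, 3, 4, 5, 6. That is one component of size 7.
The largest has 7 vertices.

7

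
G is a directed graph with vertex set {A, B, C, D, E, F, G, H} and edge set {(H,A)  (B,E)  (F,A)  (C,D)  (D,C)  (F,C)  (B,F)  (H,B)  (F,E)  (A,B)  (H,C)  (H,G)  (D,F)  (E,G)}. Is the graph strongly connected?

There is no directed path from B to H, so the graph is not strongly connected.

No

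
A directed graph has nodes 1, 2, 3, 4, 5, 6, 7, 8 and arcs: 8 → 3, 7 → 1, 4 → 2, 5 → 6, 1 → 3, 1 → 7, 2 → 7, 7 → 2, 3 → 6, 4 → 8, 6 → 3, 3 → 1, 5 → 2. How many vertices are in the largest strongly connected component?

{1, 2, 3, 6, 7} are all mutually reachable — one SCC of size 5.
{8} is an SCC by itself.
{4} is an SCC by itself.
{5} is an SCC by itself.
The largest has 5 vertices.

5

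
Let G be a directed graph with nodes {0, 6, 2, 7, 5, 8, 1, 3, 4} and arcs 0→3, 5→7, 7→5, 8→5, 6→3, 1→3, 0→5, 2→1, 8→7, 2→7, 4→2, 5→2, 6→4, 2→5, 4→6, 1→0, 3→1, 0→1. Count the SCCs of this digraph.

3

{0, 1, 2, 3, 5, 7} are all mutually reachable — one SCC of size 6.
{4, 6} are all mutually reachable — one SCC of size 2.
{8} is an SCC by itself.
That gives 3 strongly connected components.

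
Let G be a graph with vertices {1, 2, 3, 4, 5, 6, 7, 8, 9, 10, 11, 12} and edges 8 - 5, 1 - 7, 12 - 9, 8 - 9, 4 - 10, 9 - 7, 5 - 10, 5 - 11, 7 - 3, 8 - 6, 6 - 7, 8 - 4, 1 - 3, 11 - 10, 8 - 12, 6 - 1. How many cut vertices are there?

1

Removing 8 increases the component count from 2 to 3, so 8 is a cut vertex.
By contrast removing 1 leaves 2 components; it is not a cut vertex. No other vertex is a cut vertex either.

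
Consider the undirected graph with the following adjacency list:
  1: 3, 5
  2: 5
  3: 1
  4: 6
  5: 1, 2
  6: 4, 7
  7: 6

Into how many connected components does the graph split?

Starting from 4 we can reach 4, 6, 7. That is one component of size 3.
Starting from 1 we can reach 1, 2, 3, 5. That is one component of size 4.
Total: 2 components.

2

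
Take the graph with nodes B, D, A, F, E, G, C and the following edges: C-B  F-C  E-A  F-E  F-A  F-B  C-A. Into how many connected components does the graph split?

3

G is isolated — a component by itself.
D is isolated — a component by itself.
Starting from A we can reach A, B, C, E, F. That is one component of size 5.
Total: 3 components.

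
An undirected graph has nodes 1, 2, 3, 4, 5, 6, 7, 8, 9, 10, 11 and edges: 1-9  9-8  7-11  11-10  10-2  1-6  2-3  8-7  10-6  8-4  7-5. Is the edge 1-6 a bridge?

After removing 1-6, the path 1-9-8-7-11-10-6 still connects them, so the edge is not a bridge.

No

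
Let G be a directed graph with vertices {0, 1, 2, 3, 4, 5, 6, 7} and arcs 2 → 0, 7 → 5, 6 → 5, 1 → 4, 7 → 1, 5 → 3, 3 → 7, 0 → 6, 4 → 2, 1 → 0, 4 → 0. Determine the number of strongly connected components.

1

{0, 1, 2, 3, 4, 5, 6, 7} are all mutually reachable — one SCC of size 8.
That gives 1 strongly connected component.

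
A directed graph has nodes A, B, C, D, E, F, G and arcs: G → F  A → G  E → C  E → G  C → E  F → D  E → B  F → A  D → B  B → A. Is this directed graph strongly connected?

No

There is no directed path from A to E, so the graph is not strongly connected.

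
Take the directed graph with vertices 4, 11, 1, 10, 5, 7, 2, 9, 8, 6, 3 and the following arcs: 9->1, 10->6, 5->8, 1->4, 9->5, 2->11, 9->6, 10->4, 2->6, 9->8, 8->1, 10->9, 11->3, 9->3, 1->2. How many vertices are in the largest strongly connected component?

1

{11} is an SCC by itself.
{9} is an SCC by itself.
{3} is an SCC by itself.
{10} is an SCC by itself.
{7} is an SCC by itself.
(and 6 more singleton SCCs)
The largest has 1 vertex.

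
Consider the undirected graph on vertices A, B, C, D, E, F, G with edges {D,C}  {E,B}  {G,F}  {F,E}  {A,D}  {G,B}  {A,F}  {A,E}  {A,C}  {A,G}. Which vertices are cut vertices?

Removing A increases the component count from 1 to 2, so A is a cut vertex.
By contrast removing E leaves 1 component; it is not a cut vertex. No other vertex is a cut vertex either.

A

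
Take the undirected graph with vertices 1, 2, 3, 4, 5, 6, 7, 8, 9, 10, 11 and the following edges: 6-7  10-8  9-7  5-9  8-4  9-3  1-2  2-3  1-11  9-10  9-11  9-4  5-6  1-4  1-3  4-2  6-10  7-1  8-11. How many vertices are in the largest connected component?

11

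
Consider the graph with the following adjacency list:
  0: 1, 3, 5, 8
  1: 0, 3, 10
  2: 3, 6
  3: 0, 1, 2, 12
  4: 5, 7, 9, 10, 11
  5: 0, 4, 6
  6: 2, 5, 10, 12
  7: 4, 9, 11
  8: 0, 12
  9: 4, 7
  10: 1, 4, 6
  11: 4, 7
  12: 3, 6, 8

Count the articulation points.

1

Removing 4 increases the component count from 1 to 2, so 4 is a cut vertex.
By contrast removing 6 leaves 1 component; it is not a cut vertex. No other vertex is a cut vertex either.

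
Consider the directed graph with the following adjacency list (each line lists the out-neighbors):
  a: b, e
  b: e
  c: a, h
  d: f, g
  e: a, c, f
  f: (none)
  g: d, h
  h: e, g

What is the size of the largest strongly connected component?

{a, b, c, d, e, g, h} are all mutually reachable — one SCC of size 7.
{f} is an SCC by itself.
The largest has 7 vertices.

7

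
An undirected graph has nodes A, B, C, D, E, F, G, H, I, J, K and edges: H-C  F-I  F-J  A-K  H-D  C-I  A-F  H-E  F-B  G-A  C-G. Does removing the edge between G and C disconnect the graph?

No

After removing G-C, the path G-A-F-I-C still connects them, so the edge is not a bridge.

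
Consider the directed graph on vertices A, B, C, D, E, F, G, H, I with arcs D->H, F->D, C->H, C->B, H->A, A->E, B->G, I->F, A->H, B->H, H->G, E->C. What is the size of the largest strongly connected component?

{A, B, C, E, H} are all mutually reachable — one SCC of size 5.
{F} is an SCC by itself.
{G} is an SCC by itself.
{D} is an SCC by itself.
{I} is an SCC by itself.
The largest has 5 vertices.

5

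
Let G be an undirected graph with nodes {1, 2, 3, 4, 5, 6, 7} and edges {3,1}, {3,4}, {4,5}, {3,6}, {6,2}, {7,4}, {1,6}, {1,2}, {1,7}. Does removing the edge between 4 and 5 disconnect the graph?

Yes

Removing 4—5 leaves no path between 4 and 5: the component count goes from 1 to 2. So it is a bridge.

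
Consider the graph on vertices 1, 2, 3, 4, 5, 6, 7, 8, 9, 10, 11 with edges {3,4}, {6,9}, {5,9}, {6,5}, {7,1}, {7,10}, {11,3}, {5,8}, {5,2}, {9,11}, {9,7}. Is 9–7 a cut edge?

Yes

Removing 9–7 leaves no path between 9 and 7: the component count goes from 1 to 2. So it is a bridge.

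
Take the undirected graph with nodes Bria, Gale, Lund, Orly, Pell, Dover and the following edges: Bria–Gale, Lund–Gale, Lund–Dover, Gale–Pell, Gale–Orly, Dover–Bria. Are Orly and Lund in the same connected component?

From Orly we can reach Bria, Gale, Lund, Orly, Pell, Dover, which includes Lund.

Yes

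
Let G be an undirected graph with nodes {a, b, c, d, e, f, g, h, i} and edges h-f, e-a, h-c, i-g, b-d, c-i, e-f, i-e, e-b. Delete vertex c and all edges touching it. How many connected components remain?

With c gone, the remaining components are: {a, b, d, e, f, g, h, i}.
That is 1 component.

1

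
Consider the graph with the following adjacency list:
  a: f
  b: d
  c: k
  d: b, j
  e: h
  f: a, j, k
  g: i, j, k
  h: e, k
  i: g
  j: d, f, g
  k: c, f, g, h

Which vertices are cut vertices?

Removing d increases the component count from 1 to 2, so d is a cut vertex.
Removing f increases the component count from 1 to 2, so f is a cut vertex.
Removing g increases the component count from 1 to 2, so g is a cut vertex.
Likewise h, j, k are cut vertices.
By contrast removing e leaves 1 component; it is not a cut vertex. No other vertex is a cut vertex either.

d, f, g, h, j, k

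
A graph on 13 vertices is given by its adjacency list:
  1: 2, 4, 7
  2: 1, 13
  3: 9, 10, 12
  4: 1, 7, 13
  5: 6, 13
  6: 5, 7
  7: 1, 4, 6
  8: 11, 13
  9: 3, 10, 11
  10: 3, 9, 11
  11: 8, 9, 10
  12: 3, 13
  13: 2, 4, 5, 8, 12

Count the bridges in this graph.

0

The edges on the cycle 11-10-9-11 are not bridges since each lies on that cycle.
Every edge lies on some cycle, so there are no bridges.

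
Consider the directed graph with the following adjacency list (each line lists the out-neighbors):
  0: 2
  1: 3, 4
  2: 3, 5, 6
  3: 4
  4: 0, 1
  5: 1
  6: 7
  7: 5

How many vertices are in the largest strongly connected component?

8

{0, 1, 2, 3, 4, 5, 6, 7} are all mutually reachable — one SCC of size 8.
The largest has 8 vertices.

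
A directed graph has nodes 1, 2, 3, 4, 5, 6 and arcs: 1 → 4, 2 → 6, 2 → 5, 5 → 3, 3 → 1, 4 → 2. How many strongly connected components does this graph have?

2

{1, 2, 3, 4, 5} are all mutually reachable — one SCC of size 5.
{6} is an SCC by itself.
That gives 2 strongly connected components.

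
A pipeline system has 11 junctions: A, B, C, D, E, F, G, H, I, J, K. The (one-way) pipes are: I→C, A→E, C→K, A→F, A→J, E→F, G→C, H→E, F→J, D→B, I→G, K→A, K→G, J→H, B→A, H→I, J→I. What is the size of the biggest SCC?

9

{A, C, E, F, G, H, I, J, K} are all mutually reachable — one SCC of size 9.
{B} is an SCC by itself.
{D} is an SCC by itself.
The largest has 9 vertices.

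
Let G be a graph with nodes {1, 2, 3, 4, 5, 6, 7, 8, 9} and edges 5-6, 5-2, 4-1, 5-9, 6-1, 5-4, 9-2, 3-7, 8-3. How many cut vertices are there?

2

Removing 3 increases the component count from 2 to 3, so 3 is a cut vertex.
Removing 5 increases the component count from 2 to 3, so 5 is a cut vertex.
By contrast removing 9 leaves 2 components; it is not a cut vertex. No other vertex is a cut vertex either.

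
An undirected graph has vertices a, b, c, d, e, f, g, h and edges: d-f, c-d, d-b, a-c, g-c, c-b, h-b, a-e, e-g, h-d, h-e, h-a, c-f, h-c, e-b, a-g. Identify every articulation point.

Removing b, for instance, still leaves 1 component. No single vertex removal increases the component count — the graph has no articulation points.

none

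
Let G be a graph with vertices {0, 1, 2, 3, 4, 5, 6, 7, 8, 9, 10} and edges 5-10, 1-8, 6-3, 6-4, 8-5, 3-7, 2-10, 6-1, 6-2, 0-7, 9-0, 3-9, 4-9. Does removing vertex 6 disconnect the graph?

Yes

Deleting 6 raises the number of components from 1 to 2, so 6 is a cut vertex.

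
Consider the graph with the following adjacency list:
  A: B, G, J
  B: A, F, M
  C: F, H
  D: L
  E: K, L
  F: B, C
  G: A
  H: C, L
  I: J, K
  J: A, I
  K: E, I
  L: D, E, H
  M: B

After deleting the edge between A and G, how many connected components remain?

2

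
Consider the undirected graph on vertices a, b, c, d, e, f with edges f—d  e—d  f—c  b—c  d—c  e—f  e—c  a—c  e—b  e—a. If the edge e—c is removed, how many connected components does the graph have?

e and c are still connected via e-b-c, so the component count stays at 1.

1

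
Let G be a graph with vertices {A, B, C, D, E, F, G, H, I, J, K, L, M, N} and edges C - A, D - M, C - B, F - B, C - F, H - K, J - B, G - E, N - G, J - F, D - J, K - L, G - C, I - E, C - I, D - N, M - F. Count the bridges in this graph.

3

The edges on the cycle G-C-I-E-G are not bridges since each lies on that cycle.
But removing K - L disconnects K from L; removing C - A disconnects C from A; removing H - K disconnects H from K — these are bridges.
That makes 3 bridges.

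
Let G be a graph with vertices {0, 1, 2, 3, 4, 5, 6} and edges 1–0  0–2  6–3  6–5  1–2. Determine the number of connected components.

3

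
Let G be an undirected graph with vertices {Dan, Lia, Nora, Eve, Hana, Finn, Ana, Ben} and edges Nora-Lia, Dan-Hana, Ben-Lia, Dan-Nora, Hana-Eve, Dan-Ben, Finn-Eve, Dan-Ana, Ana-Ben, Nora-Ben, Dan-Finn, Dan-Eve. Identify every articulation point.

Dan

Removing Dan increases the component count from 1 to 2, so Dan is a cut vertex.
By contrast removing Eve leaves 1 component; it is not a cut vertex. No other vertex is a cut vertex either.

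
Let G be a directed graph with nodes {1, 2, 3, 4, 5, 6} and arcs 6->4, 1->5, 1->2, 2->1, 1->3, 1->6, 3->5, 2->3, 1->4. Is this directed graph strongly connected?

There is no directed path from 5 to 2, so the graph is not strongly connected.

No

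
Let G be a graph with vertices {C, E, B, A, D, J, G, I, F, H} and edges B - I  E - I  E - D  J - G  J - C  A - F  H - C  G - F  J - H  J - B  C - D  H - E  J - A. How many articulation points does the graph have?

1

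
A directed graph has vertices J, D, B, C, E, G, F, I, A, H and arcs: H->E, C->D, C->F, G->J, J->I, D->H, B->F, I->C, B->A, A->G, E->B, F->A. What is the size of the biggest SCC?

{A, B, C, D, E, F, G, H, I, J} are all mutually reachable — one SCC of size 10.
The largest has 10 vertices.

10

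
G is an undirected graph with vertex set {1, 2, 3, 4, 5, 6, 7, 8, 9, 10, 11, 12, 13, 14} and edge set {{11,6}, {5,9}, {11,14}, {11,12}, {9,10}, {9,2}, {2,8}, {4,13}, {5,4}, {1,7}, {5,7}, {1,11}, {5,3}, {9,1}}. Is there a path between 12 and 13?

Yes

From 12 we can reach 1, 2, 3, 4, 5, 6, 7, 8, 9, 10, 11, 12, 13, 14, which includes 13.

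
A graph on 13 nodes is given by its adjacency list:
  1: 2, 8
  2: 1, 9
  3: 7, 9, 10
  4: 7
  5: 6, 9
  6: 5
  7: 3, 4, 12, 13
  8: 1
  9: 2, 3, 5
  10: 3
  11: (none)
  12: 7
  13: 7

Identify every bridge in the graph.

1-2, 1-8, 10-3, 12-7, 13-7, 2-9, 3-7, 3-9, 4-7, 5-6, 5-9

removing 1-2 disconnects 1 from 2; removing 7-4 disconnects 7 from 4; removing 9-3 disconnects 9 from 3; removing 7-13 disconnects 7 from 13 — these are bridges.
In total 11 edges are bridges.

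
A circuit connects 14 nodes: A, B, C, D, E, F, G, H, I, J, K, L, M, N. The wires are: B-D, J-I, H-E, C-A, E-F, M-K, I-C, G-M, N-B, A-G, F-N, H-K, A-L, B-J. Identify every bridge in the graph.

A-L, B-D

The edges on the cycle H-E-F-N-B-J-I-C-A-G-M-K-H are not bridges since each lies on that cycle.
But removing B-D disconnects B from D; removing A-L disconnects A from L — these are bridges.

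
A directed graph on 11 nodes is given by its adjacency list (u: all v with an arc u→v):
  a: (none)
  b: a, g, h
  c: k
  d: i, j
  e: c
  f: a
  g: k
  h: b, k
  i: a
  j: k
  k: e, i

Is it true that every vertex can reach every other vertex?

No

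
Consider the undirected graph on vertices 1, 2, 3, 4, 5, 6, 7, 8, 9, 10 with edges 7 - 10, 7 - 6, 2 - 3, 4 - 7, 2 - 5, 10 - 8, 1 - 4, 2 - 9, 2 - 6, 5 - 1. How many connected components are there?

Starting from 1 we can reach 1, 2, 3, 4, 5, 6, 7, 8, 9, 10. That is one component of size 10.
Total: 1 component.

1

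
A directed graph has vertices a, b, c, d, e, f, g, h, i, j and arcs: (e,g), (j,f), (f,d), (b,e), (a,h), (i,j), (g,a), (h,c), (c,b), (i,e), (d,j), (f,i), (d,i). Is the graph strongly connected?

No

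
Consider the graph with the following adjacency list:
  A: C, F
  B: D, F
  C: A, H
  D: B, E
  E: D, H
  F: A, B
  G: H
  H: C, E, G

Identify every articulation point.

H

Removing H increases the component count from 1 to 2, so H is a cut vertex.
By contrast removing D leaves 1 component; it is not a cut vertex. No other vertex is a cut vertex either.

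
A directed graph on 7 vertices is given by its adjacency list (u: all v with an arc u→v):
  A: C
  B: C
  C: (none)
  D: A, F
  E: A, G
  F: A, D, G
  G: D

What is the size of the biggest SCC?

{D, F, G} are all mutually reachable — one SCC of size 3.
{C} is an SCC by itself.
{B} is an SCC by itself.
{A} is an SCC by itself.
{E} is an SCC by itself.
The largest has 3 vertices.

3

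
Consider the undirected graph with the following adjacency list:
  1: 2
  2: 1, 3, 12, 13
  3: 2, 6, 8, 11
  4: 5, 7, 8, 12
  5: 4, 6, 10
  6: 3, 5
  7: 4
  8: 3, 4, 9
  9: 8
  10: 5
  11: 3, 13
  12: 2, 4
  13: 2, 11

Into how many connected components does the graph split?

Starting from 1 we can reach 1, 2, 3, 4, 5, 6, 7, 8, 9, 10, 11, 12, 13. That is one component of size 13.
Total: 1 component.

1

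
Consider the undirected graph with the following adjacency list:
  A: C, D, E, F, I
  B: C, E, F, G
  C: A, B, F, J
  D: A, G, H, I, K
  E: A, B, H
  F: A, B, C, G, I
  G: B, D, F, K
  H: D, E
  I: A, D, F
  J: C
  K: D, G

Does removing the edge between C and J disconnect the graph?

Yes

Removing C-J leaves no path between C and J: the component count goes from 1 to 2. So it is a bridge.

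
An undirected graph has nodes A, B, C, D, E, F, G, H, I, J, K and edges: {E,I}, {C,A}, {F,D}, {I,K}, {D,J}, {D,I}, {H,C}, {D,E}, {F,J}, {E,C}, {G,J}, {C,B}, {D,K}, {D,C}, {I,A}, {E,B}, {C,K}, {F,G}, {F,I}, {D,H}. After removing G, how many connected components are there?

1

With G gone, the remaining components are: {A, B, C, D, E, F, H, I, J, K}.
That is 1 component.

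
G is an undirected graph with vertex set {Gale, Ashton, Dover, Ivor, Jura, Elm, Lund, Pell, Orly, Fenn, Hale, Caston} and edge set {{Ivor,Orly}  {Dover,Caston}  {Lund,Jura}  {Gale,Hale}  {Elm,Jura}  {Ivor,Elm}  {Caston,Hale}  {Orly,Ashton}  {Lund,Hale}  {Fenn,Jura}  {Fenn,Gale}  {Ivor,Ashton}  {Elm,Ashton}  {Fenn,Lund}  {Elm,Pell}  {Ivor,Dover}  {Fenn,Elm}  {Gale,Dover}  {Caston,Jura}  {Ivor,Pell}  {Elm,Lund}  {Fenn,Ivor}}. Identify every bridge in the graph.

The edges on the cycle Fenn-Ivor-Dover-Caston-Hale-Lund-Elm-Fenn are not bridges since each lies on that cycle.
Every edge lies on some cycle, so there are no bridges.

none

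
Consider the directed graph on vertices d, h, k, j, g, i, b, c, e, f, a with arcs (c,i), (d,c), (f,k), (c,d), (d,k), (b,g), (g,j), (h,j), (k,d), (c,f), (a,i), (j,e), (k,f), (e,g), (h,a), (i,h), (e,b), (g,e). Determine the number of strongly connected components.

{c, d, f, k} are all mutually reachable — one SCC of size 4.
{b, e, g, j} are all mutually reachable — one SCC of size 4.
{a, h, i} are all mutually reachable — one SCC of size 3.
That gives 3 strongly connected components.

3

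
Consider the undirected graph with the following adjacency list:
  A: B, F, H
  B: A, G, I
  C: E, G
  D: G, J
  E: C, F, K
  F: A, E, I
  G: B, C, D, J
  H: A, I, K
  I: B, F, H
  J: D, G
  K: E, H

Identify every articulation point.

Removing G increases the component count from 1 to 2, so G is a cut vertex.
By contrast removing B leaves 1 component; it is not a cut vertex. No other vertex is a cut vertex either.

G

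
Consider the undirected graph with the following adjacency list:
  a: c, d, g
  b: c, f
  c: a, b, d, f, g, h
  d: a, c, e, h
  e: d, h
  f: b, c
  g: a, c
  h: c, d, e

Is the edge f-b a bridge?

After removing f-b, the path f-c-b still connects them, so the edge is not a bridge.

No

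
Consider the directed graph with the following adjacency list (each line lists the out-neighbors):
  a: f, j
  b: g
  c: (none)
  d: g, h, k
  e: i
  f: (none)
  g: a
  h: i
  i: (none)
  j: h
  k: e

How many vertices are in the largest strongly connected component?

1

{b} is an SCC by itself.
{j} is an SCC by itself.
{k} is an SCC by itself.
{a} is an SCC by itself.
{g} is an SCC by itself.
(and 6 more singleton SCCs)
The largest has 1 vertex.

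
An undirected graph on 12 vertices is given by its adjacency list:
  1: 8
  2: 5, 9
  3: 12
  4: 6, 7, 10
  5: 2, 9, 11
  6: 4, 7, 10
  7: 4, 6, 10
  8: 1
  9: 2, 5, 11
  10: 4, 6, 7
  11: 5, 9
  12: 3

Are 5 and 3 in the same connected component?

The component containing 5 is {2, 5, 9, 11}, and 3 is not in it.

No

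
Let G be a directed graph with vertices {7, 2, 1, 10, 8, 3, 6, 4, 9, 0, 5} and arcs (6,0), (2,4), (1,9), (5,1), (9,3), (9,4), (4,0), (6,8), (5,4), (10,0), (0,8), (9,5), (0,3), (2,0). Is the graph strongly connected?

There is no directed path from 3 to 2, so the graph is not strongly connected.

No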